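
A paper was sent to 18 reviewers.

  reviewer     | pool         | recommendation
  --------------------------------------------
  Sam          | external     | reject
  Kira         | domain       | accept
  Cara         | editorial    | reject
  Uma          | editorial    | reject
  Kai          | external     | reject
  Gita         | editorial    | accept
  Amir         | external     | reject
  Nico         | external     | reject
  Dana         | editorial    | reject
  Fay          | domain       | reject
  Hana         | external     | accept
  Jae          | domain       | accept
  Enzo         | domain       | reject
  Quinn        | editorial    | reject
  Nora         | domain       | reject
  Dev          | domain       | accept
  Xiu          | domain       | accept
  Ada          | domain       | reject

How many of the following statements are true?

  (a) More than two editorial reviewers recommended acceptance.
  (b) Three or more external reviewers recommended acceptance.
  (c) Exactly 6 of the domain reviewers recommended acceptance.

0

(a) editorial: |A| = 5, |A ∩ B| = 1; needs |A ∩ B| > 2 — false.
(b) external: |A| = 5, |A ∩ B| = 1; needs |A ∩ B| ≥ 3 — false.
(c) domain: |A| = 8, |A ∩ B| = 4; needs |A ∩ B| = 6 — false.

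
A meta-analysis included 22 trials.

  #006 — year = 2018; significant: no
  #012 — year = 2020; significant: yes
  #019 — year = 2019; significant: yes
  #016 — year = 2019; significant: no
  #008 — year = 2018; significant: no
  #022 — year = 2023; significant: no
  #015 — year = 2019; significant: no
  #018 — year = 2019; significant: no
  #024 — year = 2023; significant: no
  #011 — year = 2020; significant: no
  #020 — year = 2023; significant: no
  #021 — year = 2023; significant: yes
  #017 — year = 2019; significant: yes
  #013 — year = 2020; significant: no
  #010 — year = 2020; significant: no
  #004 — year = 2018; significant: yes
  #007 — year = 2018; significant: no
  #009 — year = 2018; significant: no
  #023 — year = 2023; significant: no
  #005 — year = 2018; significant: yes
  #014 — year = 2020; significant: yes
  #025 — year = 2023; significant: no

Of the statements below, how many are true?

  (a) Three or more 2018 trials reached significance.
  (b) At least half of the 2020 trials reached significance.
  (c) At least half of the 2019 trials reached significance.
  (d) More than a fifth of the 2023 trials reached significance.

(a) 2018: |A| = 6, |A ∩ B| = 2; needs |A ∩ B| ≥ 3 — false.
(b) 2020: |A| = 5, |A ∩ B| = 2; needs |A ∩ B| ≥ |A ∖ B| — false.
(c) 2019: |A| = 5, |A ∩ B| = 2; needs |A ∩ B| ≥ |A ∖ B| — false.
(d) 2023: |A| = 6, |A ∩ B| = 1; needs |A ∩ B| / |A| > 1/5 — false.

0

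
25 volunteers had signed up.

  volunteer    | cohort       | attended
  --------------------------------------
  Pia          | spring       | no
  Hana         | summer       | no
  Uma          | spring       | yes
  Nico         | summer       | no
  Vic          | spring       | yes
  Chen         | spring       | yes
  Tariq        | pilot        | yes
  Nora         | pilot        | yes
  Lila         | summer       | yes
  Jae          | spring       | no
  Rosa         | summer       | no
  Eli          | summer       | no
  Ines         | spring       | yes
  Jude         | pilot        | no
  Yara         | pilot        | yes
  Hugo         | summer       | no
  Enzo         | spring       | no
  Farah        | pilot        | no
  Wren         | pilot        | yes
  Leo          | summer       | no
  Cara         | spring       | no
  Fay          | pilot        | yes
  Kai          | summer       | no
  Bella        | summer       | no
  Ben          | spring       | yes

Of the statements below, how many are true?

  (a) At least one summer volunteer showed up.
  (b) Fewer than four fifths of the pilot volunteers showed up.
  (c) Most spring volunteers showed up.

(a) summer: |A| = 9, |A ∩ B| = 1; needs A ∩ B ≠ ∅ (|A ∩ B| ≥ 1) — true.
(b) pilot: |A| = 7, |A ∩ B| = 5; needs |A ∩ B| / |A| < 4/5 — true.
(c) spring: |A| = 9, |A ∩ B| = 5; needs |A ∩ B| > |A ∖ B| — true.

3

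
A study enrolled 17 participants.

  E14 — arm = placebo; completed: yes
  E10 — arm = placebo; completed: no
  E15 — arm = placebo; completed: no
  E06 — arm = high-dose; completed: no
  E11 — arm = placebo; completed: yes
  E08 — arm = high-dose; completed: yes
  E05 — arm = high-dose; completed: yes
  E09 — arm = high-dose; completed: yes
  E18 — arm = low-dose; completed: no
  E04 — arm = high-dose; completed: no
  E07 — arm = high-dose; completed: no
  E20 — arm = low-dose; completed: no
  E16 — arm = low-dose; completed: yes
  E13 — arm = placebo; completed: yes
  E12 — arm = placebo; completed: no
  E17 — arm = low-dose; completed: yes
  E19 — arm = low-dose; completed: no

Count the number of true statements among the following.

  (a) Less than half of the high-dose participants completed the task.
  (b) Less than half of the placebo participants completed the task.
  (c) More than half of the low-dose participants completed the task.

0

(a) high-dose: |A| = 6, |A ∩ B| = 3; needs |A ∩ B| < |A ∖ B| — false.
(b) placebo: |A| = 6, |A ∩ B| = 3; needs |A ∩ B| < |A ∖ B| — false.
(c) low-dose: |A| = 5, |A ∩ B| = 2; needs |A ∩ B| > |A ∖ B| — false.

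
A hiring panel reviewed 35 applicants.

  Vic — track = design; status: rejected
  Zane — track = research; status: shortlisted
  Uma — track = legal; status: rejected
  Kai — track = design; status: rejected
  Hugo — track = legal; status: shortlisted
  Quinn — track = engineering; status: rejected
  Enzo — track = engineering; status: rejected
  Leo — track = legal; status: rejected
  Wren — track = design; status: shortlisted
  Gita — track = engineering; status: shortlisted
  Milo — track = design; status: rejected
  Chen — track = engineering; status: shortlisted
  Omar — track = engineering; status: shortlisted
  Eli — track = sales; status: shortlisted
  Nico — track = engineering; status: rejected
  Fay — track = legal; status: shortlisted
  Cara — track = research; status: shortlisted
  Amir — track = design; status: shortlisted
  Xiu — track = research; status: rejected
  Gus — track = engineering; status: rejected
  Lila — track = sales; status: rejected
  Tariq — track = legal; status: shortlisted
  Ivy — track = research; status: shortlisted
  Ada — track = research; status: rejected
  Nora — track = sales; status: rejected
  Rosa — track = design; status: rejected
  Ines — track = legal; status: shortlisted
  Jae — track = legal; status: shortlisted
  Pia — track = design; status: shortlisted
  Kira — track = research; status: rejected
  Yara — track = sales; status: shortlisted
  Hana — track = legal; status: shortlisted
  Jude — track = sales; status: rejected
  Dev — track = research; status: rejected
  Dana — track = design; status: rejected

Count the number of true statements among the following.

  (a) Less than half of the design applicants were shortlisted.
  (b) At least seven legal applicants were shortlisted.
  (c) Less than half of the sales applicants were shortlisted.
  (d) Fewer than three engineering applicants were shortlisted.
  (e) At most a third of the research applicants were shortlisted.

2

(a) design: |A| = 8, |A ∩ B| = 3; needs |A ∩ B| < |A ∖ B| — true.
(b) legal: |A| = 8, |A ∩ B| = 6; needs |A ∩ B| ≥ 7 — false.
(c) sales: |A| = 5, |A ∩ B| = 2; needs |A ∩ B| < |A ∖ B| — true.
(d) engineering: |A| = 7, |A ∩ B| = 3; needs |A ∩ B| < 3 — false.
(e) research: |A| = 7, |A ∩ B| = 3; needs |A ∩ B| / |A| ≤ 1/3 — false.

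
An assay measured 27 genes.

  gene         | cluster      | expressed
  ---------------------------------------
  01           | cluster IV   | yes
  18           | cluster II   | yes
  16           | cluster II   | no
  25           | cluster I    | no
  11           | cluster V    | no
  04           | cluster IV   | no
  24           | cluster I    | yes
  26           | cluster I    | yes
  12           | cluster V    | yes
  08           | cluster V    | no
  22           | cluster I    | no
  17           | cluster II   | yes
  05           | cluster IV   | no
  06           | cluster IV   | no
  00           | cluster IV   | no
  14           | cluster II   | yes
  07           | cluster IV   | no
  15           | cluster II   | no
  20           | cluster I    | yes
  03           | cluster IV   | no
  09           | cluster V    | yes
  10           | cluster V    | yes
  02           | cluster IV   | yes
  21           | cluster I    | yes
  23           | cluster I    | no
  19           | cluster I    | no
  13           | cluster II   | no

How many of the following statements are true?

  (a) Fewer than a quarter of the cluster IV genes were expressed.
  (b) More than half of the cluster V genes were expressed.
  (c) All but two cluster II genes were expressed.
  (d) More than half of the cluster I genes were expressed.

(a) cluster IV: |A| = 8, |A ∩ B| = 2; needs |A ∩ B| / |A| < 1/4 — false.
(b) cluster V: |A| = 5, |A ∩ B| = 3; needs |A ∩ B| > |A ∖ B| — true.
(c) cluster II: |A| = 6, |A ∩ B| = 3; needs |A ∖ B| = 2 — false.
(d) cluster I: |A| = 8, |A ∩ B| = 4; needs |A ∩ B| > |A ∖ B| — false.

1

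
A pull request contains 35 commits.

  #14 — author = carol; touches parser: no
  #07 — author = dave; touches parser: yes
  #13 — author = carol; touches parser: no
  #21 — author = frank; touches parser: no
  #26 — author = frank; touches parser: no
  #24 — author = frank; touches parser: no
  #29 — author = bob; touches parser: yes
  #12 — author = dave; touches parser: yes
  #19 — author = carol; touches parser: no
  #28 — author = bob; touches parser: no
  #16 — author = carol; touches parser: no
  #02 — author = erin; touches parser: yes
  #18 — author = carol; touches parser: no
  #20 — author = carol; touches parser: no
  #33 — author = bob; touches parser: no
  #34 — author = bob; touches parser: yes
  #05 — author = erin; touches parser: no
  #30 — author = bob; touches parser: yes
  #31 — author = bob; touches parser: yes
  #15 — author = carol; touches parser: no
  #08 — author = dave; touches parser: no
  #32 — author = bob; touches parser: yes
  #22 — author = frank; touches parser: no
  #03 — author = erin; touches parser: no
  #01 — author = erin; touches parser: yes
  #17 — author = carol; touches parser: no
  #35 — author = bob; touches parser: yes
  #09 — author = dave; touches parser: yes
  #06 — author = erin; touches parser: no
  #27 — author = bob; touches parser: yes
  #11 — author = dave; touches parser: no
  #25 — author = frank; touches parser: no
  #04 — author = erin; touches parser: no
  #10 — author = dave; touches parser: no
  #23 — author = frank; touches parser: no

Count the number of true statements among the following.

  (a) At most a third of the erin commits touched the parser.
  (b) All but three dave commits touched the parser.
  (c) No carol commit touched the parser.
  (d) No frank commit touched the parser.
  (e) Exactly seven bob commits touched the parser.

5

(a) erin: |A| = 6, |A ∩ B| = 2; needs |A ∩ B| / |A| ≤ 1/3 — true.
(b) dave: |A| = 6, |A ∩ B| = 3; needs |A ∖ B| = 3 — true.
(c) carol: |A| = 8, |A ∩ B| = 0; needs A ∩ B = ∅ (|A ∩ B| = 0) — true.
(d) frank: |A| = 6, |A ∩ B| = 0; needs A ∩ B = ∅ (|A ∩ B| = 0) — true.
(e) bob: |A| = 9, |A ∩ B| = 7; needs |A ∩ B| = 7 — true.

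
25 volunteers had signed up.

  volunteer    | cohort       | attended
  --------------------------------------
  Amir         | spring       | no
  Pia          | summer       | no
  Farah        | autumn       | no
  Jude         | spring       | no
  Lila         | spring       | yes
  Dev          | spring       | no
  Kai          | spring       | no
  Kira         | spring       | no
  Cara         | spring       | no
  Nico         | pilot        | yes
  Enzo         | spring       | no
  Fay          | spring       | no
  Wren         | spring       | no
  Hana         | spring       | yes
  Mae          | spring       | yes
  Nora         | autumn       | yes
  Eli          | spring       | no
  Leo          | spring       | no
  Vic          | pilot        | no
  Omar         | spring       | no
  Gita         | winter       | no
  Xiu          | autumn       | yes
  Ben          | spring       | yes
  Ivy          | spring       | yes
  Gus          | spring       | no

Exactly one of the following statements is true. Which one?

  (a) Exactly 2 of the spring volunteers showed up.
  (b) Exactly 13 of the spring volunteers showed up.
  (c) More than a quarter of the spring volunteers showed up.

|A| = 18, |A ∩ B| = 5, |A ∖ B| = 13.
(a) requires |A ∩ B| = 2: false.
(b) requires |A ∩ B| = 13: false.
(c) requires |A ∩ B| / |A| > 1/4: true.

(c)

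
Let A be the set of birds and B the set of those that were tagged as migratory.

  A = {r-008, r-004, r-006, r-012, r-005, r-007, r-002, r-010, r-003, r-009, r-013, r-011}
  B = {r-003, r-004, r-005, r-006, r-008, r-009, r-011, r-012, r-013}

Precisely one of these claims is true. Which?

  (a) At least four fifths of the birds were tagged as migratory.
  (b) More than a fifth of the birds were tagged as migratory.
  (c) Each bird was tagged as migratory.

(b)

|A| = 12, |A ∩ B| = 9, |A ∖ B| = 3.
(a) requires |A ∩ B| / |A| ≥ 4/5: false.
(b) requires |A ∩ B| / |A| > 1/5: true.
(c) requires A ⊆ B, i.e. every element of A is in B (|A ∖ B| = 0): false.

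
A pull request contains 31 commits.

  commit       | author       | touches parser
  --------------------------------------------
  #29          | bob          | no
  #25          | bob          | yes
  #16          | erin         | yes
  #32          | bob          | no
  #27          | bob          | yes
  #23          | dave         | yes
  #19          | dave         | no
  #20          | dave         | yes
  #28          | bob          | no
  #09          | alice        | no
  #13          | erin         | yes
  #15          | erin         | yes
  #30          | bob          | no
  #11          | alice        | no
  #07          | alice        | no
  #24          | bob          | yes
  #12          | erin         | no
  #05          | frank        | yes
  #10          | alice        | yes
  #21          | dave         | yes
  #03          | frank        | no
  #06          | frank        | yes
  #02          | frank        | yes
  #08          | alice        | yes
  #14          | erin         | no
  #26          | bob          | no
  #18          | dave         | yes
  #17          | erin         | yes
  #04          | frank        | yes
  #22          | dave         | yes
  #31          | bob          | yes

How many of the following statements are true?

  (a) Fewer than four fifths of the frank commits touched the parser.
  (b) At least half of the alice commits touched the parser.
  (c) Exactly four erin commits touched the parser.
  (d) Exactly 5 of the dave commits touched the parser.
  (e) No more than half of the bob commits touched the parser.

3

(a) frank: |A| = 5, |A ∩ B| = 4; needs |A ∩ B| / |A| < 4/5 — false.
(b) alice: |A| = 5, |A ∩ B| = 2; needs |A ∩ B| ≥ |A ∖ B| — false.
(c) erin: |A| = 6, |A ∩ B| = 4; needs |A ∩ B| = 4 — true.
(d) dave: |A| = 6, |A ∩ B| = 5; needs |A ∩ B| = 5 — true.
(e) bob: |A| = 9, |A ∩ B| = 4; needs |A ∩ B| ≤ |A ∖ B| — true.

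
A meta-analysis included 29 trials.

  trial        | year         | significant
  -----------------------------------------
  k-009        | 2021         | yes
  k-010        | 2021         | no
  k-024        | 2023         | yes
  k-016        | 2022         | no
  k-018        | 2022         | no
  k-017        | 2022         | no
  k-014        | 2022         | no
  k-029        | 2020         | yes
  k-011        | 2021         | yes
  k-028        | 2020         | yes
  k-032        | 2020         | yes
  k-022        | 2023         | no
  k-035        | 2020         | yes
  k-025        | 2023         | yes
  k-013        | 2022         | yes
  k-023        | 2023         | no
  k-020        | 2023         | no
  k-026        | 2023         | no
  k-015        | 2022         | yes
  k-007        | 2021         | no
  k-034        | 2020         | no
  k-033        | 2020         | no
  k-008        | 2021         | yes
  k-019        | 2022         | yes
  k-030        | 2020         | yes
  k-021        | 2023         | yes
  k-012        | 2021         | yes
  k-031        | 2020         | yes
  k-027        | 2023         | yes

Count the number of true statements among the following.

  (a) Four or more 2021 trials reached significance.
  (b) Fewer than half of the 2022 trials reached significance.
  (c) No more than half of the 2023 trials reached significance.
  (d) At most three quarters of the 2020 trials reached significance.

4

(a) 2021: |A| = 6, |A ∩ B| = 4; needs |A ∩ B| ≥ 4 — true.
(b) 2022: |A| = 7, |A ∩ B| = 3; needs |A ∩ B| < |A ∖ B| — true.
(c) 2023: |A| = 8, |A ∩ B| = 4; needs |A ∩ B| ≤ |A ∖ B| — true.
(d) 2020: |A| = 8, |A ∩ B| = 6; needs |A ∩ B| / |A| ≤ 3/4 — true.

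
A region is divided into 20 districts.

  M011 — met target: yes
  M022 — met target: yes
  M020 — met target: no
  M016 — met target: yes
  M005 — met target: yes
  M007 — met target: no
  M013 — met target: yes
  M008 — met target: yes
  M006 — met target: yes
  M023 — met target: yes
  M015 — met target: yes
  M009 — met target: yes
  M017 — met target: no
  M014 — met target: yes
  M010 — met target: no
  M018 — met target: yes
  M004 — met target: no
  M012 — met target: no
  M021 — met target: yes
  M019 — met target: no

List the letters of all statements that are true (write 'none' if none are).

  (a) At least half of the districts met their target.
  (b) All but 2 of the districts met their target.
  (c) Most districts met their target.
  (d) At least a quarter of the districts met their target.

(a), (c), (d)

|A| = 20, |A ∩ B| = 13, |A ∖ B| = 7.
(a) |A ∩ B| ≥ |A ∖ B|: holds.
(b) |A ∖ B| = 2: fails.
(c) |A ∩ B| > |A ∖ B|: holds.
(d) |A ∩ B| / |A| ≥ 1/4: holds.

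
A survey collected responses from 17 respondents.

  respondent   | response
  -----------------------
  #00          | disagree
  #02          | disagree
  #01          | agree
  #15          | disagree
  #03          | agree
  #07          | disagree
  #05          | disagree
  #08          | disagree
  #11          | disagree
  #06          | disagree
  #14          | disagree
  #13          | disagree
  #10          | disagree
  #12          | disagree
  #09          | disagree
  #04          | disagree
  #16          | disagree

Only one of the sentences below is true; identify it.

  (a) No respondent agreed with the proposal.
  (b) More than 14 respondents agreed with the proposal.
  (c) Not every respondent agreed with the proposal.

|A| = 17, |A ∩ B| = 2, |A ∖ B| = 15.
(a) requires A ∩ B = ∅ (|A ∩ B| = 0): false.
(b) requires |A ∩ B| > 14: false.
(c) requires A ⊄ B (|A ∖ B| ≥ 1): true.

(c)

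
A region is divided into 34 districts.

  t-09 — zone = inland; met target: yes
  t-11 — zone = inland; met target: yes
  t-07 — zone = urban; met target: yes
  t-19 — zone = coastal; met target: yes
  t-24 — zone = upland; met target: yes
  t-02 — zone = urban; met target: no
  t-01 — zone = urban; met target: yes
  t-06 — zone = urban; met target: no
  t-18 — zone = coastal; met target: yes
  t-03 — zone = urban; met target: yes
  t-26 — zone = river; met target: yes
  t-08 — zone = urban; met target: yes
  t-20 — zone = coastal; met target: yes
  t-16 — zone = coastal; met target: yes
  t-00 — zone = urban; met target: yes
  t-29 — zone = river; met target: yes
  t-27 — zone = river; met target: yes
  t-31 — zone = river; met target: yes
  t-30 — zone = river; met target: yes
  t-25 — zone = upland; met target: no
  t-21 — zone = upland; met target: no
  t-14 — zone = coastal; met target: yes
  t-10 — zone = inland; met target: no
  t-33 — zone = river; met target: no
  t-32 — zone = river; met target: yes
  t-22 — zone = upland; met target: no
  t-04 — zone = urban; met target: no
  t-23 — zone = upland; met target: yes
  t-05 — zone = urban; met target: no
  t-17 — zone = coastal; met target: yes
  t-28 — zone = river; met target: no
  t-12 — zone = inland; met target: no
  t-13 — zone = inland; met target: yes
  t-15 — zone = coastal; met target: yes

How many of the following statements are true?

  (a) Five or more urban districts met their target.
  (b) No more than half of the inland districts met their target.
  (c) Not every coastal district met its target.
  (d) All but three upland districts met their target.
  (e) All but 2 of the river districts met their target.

3

(a) urban: |A| = 9, |A ∩ B| = 5; needs |A ∩ B| ≥ 5 — true.
(b) inland: |A| = 5, |A ∩ B| = 3; needs |A ∩ B| ≤ |A ∖ B| — false.
(c) coastal: |A| = 7, |A ∩ B| = 7; needs A ⊄ B (|A ∖ B| ≥ 1) — false.
(d) upland: |A| = 5, |A ∩ B| = 2; needs |A ∖ B| = 3 — true.
(e) river: |A| = 8, |A ∩ B| = 6; needs |A ∖ B| = 2 — true.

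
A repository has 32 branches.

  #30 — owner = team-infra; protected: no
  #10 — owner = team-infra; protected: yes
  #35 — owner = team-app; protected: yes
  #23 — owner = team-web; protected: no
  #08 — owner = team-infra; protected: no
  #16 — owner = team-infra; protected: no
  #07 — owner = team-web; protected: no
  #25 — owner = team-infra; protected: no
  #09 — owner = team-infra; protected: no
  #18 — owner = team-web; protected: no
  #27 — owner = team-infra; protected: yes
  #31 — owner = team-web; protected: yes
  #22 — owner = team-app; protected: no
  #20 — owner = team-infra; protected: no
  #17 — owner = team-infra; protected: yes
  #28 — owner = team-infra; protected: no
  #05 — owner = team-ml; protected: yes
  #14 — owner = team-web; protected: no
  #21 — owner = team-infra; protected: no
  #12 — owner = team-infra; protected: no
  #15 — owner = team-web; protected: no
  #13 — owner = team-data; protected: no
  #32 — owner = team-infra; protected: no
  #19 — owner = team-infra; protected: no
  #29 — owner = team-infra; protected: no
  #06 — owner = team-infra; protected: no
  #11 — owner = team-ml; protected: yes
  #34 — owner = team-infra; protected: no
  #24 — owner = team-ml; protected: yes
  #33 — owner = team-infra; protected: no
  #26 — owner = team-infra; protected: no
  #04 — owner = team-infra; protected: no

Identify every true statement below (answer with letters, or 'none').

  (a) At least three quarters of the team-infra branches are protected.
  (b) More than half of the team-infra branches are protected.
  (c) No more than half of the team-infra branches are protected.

(c)

|A| = 20, |A ∩ B| = 3, |A ∖ B| = 17.
(a) |A ∩ B| / |A| ≥ 3/4: fails.
(b) |A ∩ B| > |A ∖ B|: fails.
(c) |A ∩ B| ≤ |A ∖ B|: holds.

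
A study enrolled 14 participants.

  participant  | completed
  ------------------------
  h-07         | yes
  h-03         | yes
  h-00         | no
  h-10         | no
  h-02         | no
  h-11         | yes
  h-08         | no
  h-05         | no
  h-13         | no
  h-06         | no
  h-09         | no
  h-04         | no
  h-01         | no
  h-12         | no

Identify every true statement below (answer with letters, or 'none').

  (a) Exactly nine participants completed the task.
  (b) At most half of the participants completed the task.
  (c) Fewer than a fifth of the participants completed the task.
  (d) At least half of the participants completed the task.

(b)

|A| = 14, |A ∩ B| = 3, |A ∖ B| = 11.
(a) |A ∩ B| = 9: fails.
(b) |A ∩ B| ≤ |A ∖ B|: holds.
(c) |A ∩ B| / |A| < 1/5: fails.
(d) |A ∩ B| ≥ |A ∖ B|: fails.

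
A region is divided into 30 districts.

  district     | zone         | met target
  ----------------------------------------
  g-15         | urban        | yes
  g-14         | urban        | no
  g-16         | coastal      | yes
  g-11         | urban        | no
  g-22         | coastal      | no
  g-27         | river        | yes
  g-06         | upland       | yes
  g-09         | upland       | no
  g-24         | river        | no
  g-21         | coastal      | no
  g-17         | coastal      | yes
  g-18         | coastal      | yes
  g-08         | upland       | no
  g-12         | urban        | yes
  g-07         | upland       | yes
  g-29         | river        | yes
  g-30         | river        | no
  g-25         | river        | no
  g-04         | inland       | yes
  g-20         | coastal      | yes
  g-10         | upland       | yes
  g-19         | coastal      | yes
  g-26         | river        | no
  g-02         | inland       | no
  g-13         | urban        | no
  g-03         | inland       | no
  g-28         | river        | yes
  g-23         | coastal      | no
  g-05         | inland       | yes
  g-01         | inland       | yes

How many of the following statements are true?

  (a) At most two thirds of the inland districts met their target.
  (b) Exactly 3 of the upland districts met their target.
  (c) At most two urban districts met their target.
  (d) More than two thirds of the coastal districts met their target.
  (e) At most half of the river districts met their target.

(a) inland: |A| = 5, |A ∩ B| = 3; needs |A ∩ B| / |A| ≤ 2/3 — true.
(b) upland: |A| = 5, |A ∩ B| = 3; needs |A ∩ B| = 3 — true.
(c) urban: |A| = 5, |A ∩ B| = 2; needs |A ∩ B| ≤ 2 — true.
(d) coastal: |A| = 8, |A ∩ B| = 5; needs |A ∩ B| / |A| > 2/3 — false.
(e) river: |A| = 7, |A ∩ B| = 3; needs |A ∩ B| ≤ |A ∖ B| — true.

4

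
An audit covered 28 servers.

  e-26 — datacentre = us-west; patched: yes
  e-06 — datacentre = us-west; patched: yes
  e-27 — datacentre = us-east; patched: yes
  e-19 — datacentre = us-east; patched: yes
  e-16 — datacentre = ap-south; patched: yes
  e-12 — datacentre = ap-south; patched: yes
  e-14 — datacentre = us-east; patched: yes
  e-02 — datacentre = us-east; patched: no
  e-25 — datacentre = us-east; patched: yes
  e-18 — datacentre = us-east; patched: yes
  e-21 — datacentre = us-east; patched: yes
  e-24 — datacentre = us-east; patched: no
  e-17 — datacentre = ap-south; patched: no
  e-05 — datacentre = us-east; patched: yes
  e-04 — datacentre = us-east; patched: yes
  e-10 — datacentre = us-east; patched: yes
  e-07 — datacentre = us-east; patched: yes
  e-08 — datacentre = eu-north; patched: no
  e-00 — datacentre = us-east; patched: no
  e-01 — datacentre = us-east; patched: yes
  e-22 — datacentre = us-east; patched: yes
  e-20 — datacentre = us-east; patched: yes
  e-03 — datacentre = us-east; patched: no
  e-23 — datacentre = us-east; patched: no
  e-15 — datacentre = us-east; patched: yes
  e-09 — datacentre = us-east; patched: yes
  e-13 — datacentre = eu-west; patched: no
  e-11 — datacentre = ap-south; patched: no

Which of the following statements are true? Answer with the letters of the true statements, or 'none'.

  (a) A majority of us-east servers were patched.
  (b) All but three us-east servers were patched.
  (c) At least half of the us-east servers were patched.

(a), (c)

|A| = 20, |A ∩ B| = 15, |A ∖ B| = 5.
(a) |A ∩ B| > |A ∖ B|: holds.
(b) |A ∖ B| = 3: fails.
(c) |A ∩ B| ≥ |A ∖ B|: holds.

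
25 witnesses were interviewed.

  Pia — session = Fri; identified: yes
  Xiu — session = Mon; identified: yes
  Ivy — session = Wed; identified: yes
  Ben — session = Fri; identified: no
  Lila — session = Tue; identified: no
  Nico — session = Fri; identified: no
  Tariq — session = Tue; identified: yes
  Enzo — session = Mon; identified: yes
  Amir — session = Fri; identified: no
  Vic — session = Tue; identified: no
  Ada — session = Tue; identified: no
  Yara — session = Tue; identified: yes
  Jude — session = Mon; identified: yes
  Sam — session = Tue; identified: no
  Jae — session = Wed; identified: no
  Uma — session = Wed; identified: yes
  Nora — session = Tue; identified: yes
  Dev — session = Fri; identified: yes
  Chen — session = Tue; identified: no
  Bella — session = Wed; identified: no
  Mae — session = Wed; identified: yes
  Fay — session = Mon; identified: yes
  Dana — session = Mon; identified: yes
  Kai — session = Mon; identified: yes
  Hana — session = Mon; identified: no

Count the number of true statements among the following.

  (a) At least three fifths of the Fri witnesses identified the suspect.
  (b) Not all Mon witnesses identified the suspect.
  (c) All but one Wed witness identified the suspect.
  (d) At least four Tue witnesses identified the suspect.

(a) Fri: |A| = 5, |A ∩ B| = 2; needs |A ∩ B| / |A| ≥ 3/5 — false.
(b) Mon: |A| = 7, |A ∩ B| = 6; needs A ⊄ B (|A ∖ B| ≥ 1) — true.
(c) Wed: |A| = 5, |A ∩ B| = 3; needs |A ∖ B| = 1 — false.
(d) Tue: |A| = 8, |A ∩ B| = 3; needs |A ∩ B| ≥ 4 — false.

1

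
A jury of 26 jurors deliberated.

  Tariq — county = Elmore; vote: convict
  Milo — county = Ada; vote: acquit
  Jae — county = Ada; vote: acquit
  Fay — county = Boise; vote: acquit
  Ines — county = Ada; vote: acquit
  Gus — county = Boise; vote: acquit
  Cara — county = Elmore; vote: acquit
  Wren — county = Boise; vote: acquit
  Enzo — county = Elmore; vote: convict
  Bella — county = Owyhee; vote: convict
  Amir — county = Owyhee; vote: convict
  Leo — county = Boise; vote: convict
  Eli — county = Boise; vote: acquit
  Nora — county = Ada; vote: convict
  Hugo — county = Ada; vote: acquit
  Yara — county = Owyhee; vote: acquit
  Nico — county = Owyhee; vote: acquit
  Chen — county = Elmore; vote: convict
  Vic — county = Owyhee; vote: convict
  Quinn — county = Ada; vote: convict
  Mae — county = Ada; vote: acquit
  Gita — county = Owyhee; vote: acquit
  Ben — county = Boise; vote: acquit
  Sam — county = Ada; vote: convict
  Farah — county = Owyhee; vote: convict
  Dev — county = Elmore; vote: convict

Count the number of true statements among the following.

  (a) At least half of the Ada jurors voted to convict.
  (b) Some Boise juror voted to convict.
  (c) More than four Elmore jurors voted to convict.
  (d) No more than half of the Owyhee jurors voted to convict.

1

(a) Ada: |A| = 8, |A ∩ B| = 3; needs |A ∩ B| ≥ |A ∖ B| — false.
(b) Boise: |A| = 6, |A ∩ B| = 1; needs A ∩ B ≠ ∅ (|A ∩ B| ≥ 1) — true.
(c) Elmore: |A| = 5, |A ∩ B| = 4; needs |A ∩ B| > 4 — false.
(d) Owyhee: |A| = 7, |A ∩ B| = 4; needs |A ∩ B| ≤ |A ∖ B| — false.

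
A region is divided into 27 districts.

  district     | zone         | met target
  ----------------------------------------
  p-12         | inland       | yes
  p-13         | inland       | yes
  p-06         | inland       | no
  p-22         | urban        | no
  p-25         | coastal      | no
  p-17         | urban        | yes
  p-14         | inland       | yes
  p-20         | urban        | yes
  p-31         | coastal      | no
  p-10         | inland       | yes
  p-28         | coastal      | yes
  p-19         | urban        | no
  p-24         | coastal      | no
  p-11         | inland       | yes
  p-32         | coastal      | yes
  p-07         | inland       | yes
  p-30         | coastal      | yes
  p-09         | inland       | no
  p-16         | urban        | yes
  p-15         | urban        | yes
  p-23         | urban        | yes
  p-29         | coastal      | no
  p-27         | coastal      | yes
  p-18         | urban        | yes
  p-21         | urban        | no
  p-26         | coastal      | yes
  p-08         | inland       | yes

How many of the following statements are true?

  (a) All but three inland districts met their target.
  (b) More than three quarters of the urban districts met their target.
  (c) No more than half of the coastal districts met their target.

(a) inland: |A| = 9, |A ∩ B| = 7; needs |A ∖ B| = 3 — false.
(b) urban: |A| = 9, |A ∩ B| = 6; needs |A ∩ B| / |A| > 3/4 — false.
(c) coastal: |A| = 9, |A ∩ B| = 5; needs |A ∩ B| ≤ |A ∖ B| — false.

0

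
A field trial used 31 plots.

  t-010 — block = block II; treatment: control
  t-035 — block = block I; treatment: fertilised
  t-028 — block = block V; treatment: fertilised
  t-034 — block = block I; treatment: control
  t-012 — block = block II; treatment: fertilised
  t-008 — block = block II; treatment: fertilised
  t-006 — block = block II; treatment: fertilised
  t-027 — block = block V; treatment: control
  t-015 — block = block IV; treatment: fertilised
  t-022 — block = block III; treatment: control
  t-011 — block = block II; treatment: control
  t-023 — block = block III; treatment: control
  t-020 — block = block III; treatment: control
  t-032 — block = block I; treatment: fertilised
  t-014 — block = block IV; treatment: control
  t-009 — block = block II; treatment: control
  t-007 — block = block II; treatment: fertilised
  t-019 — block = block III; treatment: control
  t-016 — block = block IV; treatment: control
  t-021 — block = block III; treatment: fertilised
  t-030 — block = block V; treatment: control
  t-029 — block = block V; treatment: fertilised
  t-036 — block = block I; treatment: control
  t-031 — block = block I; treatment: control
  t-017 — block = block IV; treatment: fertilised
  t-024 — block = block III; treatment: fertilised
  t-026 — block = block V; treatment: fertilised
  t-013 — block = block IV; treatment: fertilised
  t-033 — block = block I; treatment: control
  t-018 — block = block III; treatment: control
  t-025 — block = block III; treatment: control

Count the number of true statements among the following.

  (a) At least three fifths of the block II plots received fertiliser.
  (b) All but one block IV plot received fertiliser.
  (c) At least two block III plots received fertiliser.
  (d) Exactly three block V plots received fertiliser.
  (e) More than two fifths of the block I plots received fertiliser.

2

(a) block II: |A| = 7, |A ∩ B| = 4; needs |A ∩ B| / |A| ≥ 3/5 — false.
(b) block IV: |A| = 5, |A ∩ B| = 3; needs |A ∖ B| = 1 — false.
(c) block III: |A| = 8, |A ∩ B| = 2; needs |A ∩ B| ≥ 2 — true.
(d) block V: |A| = 5, |A ∩ B| = 3; needs |A ∩ B| = 3 — true.
(e) block I: |A| = 6, |A ∩ B| = 2; needs |A ∩ B| / |A| > 2/5 — false.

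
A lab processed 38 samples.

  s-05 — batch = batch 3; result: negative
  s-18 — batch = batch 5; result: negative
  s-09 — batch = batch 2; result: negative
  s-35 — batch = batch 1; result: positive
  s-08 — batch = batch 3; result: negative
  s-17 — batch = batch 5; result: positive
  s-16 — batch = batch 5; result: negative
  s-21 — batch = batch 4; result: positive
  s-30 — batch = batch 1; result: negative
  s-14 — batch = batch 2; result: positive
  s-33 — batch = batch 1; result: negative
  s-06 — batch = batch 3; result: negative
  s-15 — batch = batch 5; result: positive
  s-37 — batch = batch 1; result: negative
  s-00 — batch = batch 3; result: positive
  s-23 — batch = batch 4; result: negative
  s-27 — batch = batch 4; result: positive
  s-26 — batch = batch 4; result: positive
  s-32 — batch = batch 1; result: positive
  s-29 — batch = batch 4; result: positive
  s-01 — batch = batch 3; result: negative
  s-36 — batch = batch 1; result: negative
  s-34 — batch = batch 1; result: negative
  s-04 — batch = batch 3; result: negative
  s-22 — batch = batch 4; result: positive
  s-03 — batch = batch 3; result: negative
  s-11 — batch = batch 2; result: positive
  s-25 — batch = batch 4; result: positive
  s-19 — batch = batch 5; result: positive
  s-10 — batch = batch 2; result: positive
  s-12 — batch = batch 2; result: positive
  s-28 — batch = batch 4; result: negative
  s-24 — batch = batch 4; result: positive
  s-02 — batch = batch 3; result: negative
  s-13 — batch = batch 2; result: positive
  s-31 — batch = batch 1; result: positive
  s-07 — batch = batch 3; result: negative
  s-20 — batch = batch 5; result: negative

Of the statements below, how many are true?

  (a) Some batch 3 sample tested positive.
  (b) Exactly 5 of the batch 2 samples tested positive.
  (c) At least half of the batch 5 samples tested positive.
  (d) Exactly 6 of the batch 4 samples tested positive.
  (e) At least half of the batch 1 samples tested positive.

3

(a) batch 3: |A| = 9, |A ∩ B| = 1; needs A ∩ B ≠ ∅ (|A ∩ B| ≥ 1) — true.
(b) batch 2: |A| = 6, |A ∩ B| = 5; needs |A ∩ B| = 5 — true.
(c) batch 5: |A| = 6, |A ∩ B| = 3; needs |A ∩ B| ≥ |A ∖ B| — true.
(d) batch 4: |A| = 9, |A ∩ B| = 7; needs |A ∩ B| = 6 — false.
(e) batch 1: |A| = 8, |A ∩ B| = 3; needs |A ∩ B| ≥ |A ∖ B| — false.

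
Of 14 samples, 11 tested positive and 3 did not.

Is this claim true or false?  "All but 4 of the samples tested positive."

False

Truth condition: |A ∖ B| = 4.
|A| = 14, |A ∩ B| = 11, |A ∖ B| = 3.
|A ∖ B| = 3, so the statement is false.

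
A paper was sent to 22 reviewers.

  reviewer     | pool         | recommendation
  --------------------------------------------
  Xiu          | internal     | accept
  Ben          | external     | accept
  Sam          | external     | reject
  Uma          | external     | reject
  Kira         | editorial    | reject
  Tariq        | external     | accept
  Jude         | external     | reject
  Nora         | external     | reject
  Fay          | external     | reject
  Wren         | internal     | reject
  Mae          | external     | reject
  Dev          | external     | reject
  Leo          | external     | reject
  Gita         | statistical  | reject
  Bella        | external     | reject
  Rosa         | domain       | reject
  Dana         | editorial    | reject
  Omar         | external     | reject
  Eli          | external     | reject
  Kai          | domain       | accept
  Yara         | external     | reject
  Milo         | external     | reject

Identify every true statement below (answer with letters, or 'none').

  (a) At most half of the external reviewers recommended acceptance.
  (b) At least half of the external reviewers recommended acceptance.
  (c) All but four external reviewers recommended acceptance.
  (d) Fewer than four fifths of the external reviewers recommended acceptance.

(a), (d)

|A| = 15, |A ∩ B| = 2, |A ∖ B| = 13.
(a) |A ∩ B| ≤ |A ∖ B|: holds.
(b) |A ∩ B| ≥ |A ∖ B|: fails.
(c) |A ∖ B| = 4: fails.
(d) |A ∩ B| / |A| < 4/5: holds.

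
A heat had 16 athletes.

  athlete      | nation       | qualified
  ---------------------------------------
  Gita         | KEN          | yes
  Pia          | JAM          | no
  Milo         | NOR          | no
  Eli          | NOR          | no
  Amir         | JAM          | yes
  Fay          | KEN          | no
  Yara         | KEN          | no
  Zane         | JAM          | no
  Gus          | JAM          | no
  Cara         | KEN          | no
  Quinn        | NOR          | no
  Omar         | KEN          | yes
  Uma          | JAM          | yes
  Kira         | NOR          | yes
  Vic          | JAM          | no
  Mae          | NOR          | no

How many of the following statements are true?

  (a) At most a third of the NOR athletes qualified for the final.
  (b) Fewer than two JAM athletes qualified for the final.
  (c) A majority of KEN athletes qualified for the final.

1

(a) NOR: |A| = 5, |A ∩ B| = 1; needs |A ∩ B| / |A| ≤ 1/3 — true.
(b) JAM: |A| = 6, |A ∩ B| = 2; needs |A ∩ B| < 2 — false.
(c) KEN: |A| = 5, |A ∩ B| = 2; needs |A ∩ B| > |A ∖ B| — false.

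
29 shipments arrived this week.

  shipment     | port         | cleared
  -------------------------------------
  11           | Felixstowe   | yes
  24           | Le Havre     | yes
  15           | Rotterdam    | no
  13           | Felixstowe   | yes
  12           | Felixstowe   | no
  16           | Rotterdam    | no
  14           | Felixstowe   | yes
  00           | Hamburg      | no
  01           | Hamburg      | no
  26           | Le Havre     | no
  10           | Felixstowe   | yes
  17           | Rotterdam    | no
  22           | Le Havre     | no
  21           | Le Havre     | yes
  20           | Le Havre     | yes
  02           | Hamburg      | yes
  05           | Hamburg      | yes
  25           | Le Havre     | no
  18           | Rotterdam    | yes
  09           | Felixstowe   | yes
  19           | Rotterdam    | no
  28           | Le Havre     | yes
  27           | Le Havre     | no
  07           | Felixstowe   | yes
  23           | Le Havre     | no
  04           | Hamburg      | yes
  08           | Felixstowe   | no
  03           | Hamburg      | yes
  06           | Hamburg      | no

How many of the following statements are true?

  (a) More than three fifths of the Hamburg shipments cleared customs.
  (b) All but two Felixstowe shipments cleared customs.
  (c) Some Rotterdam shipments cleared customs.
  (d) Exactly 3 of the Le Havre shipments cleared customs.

2

(a) Hamburg: |A| = 7, |A ∩ B| = 4; needs |A ∩ B| / |A| > 3/5 — false.
(b) Felixstowe: |A| = 8, |A ∩ B| = 6; needs |A ∖ B| = 2 — true.
(c) Rotterdam: |A| = 5, |A ∩ B| = 1; needs A ∩ B ≠ ∅ (|A ∩ B| ≥ 1) — true.
(d) Le Havre: |A| = 9, |A ∩ B| = 4; needs |A ∩ B| = 3 — false.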